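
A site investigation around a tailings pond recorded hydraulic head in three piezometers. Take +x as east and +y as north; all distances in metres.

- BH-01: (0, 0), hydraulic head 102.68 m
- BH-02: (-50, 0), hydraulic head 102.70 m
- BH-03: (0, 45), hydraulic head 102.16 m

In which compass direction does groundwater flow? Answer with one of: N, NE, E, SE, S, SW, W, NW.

∂h/∂x = (102.70 − 102.68) / (-50 − 0) = -0.0004000
∂h/∂y = (102.16 − 102.68) / (45 − 0) = -0.01156
Flow = −∇h = (+0.0004000 east, +0.01156 north), which points north.

N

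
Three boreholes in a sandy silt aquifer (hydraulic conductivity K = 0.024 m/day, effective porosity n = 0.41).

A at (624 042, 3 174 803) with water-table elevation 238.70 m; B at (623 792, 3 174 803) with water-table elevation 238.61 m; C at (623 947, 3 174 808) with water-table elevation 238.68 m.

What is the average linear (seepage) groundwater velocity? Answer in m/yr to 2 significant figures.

Taking A as reference: B−A = (-250, 0, -0.09); C−A = (-95, 5, -0.02).
Determinant of the coordinate differences = (-250)·5 − (-95)·0 = -1250.
∂h/∂x = [(-0.09)·5 − (-0.02)·0] / -1250 = +0.0003600
∂h/∂y = [(-250)·(-0.02) − (-95)·(-0.09)] / -1250 = +0.002840
|∇h| = √(0.0003600² + 0.002840²) = 0.002863
Seepage velocity v = K·i/n = 0.024 × 0.002863 / 0.41 = 0.0001676 m/day = 0.06122 m/yr.

0.061 m/yr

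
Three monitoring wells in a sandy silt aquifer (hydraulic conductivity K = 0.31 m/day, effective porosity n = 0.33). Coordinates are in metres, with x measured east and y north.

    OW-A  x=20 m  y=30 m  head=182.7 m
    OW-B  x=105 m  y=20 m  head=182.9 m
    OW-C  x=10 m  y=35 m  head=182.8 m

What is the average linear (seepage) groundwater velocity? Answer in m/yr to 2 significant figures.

11 m/yr

Taking OW-A as reference: OW-B−OW-A = (85, -10, +0.2); OW-C−OW-A = (-10, 5, +0.1).
Determinant of the coordinate differences = 85·5 − (-10)·(-10) = 325.
∂h/∂x = [(+0.2)·5 − (+0.1)·(-10)] / 325 = +0.006154
∂h/∂y = [85·(+0.1) − (-10)·(+0.2)] / 325 = +0.03231
|∇h| = √(0.006154² + 0.03231²) = 0.03289
Seepage velocity v = K·i/n = 0.31 × 0.03289 / 0.33 = 0.0309 m/day = 11.29 m/yr.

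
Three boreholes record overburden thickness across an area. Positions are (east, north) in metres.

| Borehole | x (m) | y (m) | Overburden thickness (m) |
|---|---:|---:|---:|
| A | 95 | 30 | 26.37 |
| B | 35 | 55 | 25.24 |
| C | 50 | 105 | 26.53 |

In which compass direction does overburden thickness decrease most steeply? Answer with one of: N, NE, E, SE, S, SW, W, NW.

SW

Taking A as reference: B−A = (-60, 25, -1.13); C−A = (-45, 75, +0.16).
Determinant of the coordinate differences = (-60)·75 − (-45)·25 = -3375.
∂d/∂x = [(-1.13)·75 − (+0.16)·25] / -3375 = +0.02630
∂d/∂y = [(-60)·(+0.16) − (-45)·(-1.13)] / -3375 = +0.01791
Steepest decrease is along −∇f = (-0.02630 E, -0.01791 N) → southwest.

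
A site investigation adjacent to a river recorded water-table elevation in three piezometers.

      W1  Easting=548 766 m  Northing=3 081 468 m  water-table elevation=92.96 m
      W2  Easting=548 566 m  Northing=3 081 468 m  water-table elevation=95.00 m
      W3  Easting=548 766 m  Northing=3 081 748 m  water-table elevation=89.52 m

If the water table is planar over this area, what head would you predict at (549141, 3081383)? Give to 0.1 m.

∂h/∂x = (95.00 − 92.96) / (548566 − 548766) = -0.01020
∂h/∂y = (89.52 − 92.96) / (3081748 − 3081468) = -0.01229
h(549141, 3081383) = 92.96 + (-0.01020)·(375) + (-0.01229)·(-85) = 92.96 -3.825 +1.044 = 90.179 m.

90.2 m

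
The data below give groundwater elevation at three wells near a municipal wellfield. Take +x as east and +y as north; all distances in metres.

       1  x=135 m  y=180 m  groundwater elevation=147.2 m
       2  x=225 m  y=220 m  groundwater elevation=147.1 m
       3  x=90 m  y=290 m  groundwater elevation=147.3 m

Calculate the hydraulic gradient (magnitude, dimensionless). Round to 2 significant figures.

0.0013

Taking 1 as reference: 2−1 = (90, 40, -0.1); 3−1 = (-45, 110, +0.1).
Determinant of the coordinate differences = 90·110 − (-45)·40 = 11700.
∂h/∂x = [(-0.1)·110 − (+0.1)·40] / 11700 = -0.001282
∂h/∂y = [90·(+0.1) − (-45)·(-0.1)] / 11700 = +0.0003846
|∇h| = √(-0.001282² + 0.0003846²) = 0.001338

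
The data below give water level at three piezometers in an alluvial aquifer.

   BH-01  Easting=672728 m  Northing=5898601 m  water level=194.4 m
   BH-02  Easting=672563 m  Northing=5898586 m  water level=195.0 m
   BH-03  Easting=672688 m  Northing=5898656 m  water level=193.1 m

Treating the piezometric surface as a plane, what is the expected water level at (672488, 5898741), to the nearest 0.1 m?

Differences from BH-01: to BH-02 (Δx, Δy, Δh) = (-165, -15, +0.6); to BH-03 = (-40, 55, -1.3).
Determinant of the coordinate differences = (-165)·55 − (-40)·(-15) = -9675.
∂h/∂x = [(+0.6)·55 − (-1.3)·(-15)] / -9675 = -0.001395
∂h/∂y = [(-165)·(-1.3) − (-40)·(+0.6)] / -9675 = -0.02465
h(672488, 5898741) = 194.4 + (-0.001395)·(-240) + (-0.02465)·(140) = 194.4 +0.335 -3.451 = 191.284 m.

191.3 m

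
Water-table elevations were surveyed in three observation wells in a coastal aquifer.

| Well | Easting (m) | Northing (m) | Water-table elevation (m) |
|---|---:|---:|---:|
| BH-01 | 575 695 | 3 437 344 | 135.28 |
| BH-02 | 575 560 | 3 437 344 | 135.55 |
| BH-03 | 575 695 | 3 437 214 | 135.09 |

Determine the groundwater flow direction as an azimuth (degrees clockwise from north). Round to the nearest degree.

∂h/∂x = (135.55 − 135.28) / (575560 − 575695) = -0.002000
∂h/∂y = (135.09 − 135.28) / (3437214 − 3437344) = +0.001462
Flow direction (−∇h) has components (+0.002000 E, -0.001462 N).
Azimuth = atan2(E, N) = atan2(+0.002000, -0.001462) = 126.2° ≈ 126°.

126°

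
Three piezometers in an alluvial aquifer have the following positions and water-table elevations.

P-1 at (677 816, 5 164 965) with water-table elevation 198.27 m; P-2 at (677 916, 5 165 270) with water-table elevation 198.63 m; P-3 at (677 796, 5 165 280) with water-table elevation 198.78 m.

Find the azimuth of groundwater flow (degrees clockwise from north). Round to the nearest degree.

Differences from P-1: to P-2 (Δx, Δy, Δh) = (100, 305, +0.36); to P-3 = (-20, 315, +0.51).
Solve a·Δx + b·Δy = Δh: det = 100·315 − (-20)·305 = 37600.
∂h/∂x = [(+0.36)·315 − (+0.51)·305] / 37600 = -0.001121
∂h/∂y = [100·(+0.51) − (-20)·(+0.36)] / 37600 = +0.001548
Flow direction (−∇h) has components (+0.001121 E, -0.001548 N).
Azimuth = atan2(E, N) = atan2(+0.001121, -0.001548) = 144.1° ≈ 144°.

144°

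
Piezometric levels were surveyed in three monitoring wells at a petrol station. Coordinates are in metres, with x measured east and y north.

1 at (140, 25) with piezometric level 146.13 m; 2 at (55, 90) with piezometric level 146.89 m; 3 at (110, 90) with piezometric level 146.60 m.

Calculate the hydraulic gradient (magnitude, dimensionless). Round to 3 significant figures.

Taking 1 as reference: 2−1 = (-85, 65, +0.76); 3−1 = (-30, 65, +0.47).
Solve a·Δx + b·Δy = Δh: det = (-85)·65 − (-30)·65 = -3575.
∂h/∂x = [(+0.76)·65 − (+0.47)·65] / -3575 = -0.005273
∂h/∂y = [(-85)·(+0.47) − (-30)·(+0.76)] / -3575 = +0.004797
|∇h| = √(-0.005273² + 0.004797²) = 0.007129

0.00713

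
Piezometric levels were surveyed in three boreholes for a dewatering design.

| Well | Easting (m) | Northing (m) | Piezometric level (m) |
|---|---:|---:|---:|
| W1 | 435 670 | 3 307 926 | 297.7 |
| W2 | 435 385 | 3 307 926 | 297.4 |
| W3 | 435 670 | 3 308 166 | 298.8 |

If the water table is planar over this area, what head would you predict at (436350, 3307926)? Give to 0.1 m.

∂h/∂x = (297.4 − 297.7) / (435385 − 435670) = +0.001053
∂h/∂y = (298.8 − 297.7) / (3308166 − 3307926) = +0.004583
h(436350, 3307926) = 297.7 + (+0.001053)·(680) + (+0.004583)·(0) = 297.7 +0.716 +0.000 = 298.416 m.

298.4 m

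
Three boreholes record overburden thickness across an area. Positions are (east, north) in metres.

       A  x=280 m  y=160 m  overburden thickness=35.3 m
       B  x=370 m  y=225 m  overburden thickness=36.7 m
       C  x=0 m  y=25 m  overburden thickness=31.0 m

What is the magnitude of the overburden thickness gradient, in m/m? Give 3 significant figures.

0.0150 m/m

With d = a·x + b·y + c and A as origin, the differences give:
  90·a + 65·b = +1.4
  (-280)·a + (-135)·b = -4.3
Eliminate b (×(-135) and ×65, subtract): 6050·a = 90.50 → a = ∂d/∂x = +0.01496
Back-substitute: b = ∂d/∂y = +0.0008264.
|∇f| = √(0.01496² + 0.0008264²) = 0.01498 m/m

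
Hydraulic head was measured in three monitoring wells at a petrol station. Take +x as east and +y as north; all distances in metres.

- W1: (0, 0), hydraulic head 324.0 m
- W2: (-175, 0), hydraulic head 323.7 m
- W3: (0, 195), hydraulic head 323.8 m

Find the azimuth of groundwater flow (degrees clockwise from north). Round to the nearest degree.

∂h/∂x = (323.7 − 324.0) / (-175 − 0) = +0.001714
∂h/∂y = (323.8 − 324.0) / (195 − 0) = -0.001026
Flow direction (−∇h) has components (-0.001714 E, +0.001026 N).
Azimuth = atan2(E, N) = atan2(-0.001714, +0.001026) = 300.9° ≈ 301°.

301°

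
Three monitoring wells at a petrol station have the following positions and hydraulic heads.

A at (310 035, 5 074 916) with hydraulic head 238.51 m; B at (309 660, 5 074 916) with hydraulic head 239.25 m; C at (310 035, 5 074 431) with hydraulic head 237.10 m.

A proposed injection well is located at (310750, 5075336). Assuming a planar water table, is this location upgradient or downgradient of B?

downgradient

∂h/∂x = (239.25 − 238.51) / (309660 − 310035) = -0.001973
∂h/∂y = (237.10 − 238.51) / (5074431 − 5074916) = +0.002907
Head at (310750, 5075336) = 238.51 + (-0.001973)·(715) + (+0.002907)·(420) = 238.32 m.
That is lower than the 239.25 m at B, so the point is downgradient.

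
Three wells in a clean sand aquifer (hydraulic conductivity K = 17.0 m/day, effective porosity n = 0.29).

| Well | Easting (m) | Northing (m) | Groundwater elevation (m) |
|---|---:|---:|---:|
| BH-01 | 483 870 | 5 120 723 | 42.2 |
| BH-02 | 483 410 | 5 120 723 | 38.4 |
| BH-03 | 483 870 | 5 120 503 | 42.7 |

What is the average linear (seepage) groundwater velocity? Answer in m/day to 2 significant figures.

0.50 m/day

∂h/∂x = (38.4 − 42.2) / (483410 − 483870) = +0.008261
∂h/∂y = (42.7 − 42.2) / (5120503 − 5120723) = -0.002273
|∇h| = √(0.008261² + -0.002273²) = 0.008568
Seepage velocity v = K·i/n = 17.0 × 0.008568 / 0.29 = 0.5023 m/day.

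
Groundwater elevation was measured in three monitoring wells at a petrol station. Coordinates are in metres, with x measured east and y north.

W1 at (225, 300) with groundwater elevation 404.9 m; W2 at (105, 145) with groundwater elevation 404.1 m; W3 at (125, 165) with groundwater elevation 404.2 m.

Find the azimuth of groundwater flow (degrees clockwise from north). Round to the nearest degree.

With h = a·x + b·y + c and W1 as origin, the differences give:
  (-120)·a + (-155)·b = -0.8
  (-100)·a + (-135)·b = -0.7
Eliminate b (×(-135) and ×(-155), subtract): 700·a = -0.50 → a = ∂h/∂x = -0.0007143
Back-substitute: b = ∂h/∂y = +0.005714.
Flow direction (−∇h) has components (+0.0007143 E, -0.005714 N).
Azimuth = atan2(E, N) = atan2(+0.0007143, -0.005714) = 172.9° ≈ 173°.

173°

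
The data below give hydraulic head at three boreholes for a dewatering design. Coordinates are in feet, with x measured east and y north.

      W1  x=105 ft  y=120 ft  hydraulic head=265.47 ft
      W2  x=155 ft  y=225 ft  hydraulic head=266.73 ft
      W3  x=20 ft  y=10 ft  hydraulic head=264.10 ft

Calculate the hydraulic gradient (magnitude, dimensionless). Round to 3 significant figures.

0.0114

With h = a·x + b·y + c and W1 as origin, the differences give:
  50·a + 105·b = +1.26
  (-85)·a + (-110)·b = -1.37
Eliminate b (×(-110) and ×105, subtract): 3425·a = 5.250 → a = ∂h/∂x = +0.001533
Back-substitute: b = ∂h/∂y = +0.01127.
|∇h| = √(0.001533² + 0.01127²) = 0.01137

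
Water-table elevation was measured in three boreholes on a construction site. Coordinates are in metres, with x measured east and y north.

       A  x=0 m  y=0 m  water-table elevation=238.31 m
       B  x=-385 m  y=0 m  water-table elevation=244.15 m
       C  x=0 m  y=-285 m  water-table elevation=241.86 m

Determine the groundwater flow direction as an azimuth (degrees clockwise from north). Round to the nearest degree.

051°

∂h/∂x = (244.15 − 238.31) / (-385 − 0) = -0.01517
∂h/∂y = (241.86 − 238.31) / (-285 − 0) = -0.01246
Flow direction (−∇h) has components (+0.01517 E, +0.01246 N).
Azimuth = atan2(E, N) = atan2(+0.01517, +0.01246) = 50.6° ≈ 051°.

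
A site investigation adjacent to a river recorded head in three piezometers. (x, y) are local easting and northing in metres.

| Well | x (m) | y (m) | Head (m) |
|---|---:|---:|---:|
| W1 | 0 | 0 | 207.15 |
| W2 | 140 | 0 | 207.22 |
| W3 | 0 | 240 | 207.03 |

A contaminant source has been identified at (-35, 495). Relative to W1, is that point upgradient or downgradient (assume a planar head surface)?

downgradient

∂h/∂x = (207.22 − 207.15) / (140 − 0) = +0.0005000
∂h/∂y = (207.03 − 207.15) / (240 − 0) = -0.0005000
Head at (-35, 495) = 207.15 + (+0.0005000)·(-35) + (-0.0005000)·(495) = 206.88 m.
That is lower than the 207.15 m at W1, so the point is downgradient.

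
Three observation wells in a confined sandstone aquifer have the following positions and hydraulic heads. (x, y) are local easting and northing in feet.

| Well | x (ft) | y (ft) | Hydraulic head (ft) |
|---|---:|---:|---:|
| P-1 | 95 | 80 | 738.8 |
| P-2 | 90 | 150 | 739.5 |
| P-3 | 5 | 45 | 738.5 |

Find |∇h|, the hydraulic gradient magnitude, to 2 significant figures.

0.0100

Differences from P-1: to P-2 (Δx, Δy, Δh) = (-5, 70, +0.7); to P-3 = (-90, -35, -0.3).
Solve a·Δx + b·Δy = Δh: det = (-5)·(-35) − (-90)·70 = 6475.
∂h/∂x = [(+0.7)·(-35) − (-0.3)·70] / 6475 = -0.0005405
∂h/∂y = [(-5)·(-0.3) − (-90)·(+0.7)] / 6475 = +0.009961
|∇h| = √(-0.0005405² + 0.009961²) = 0.009976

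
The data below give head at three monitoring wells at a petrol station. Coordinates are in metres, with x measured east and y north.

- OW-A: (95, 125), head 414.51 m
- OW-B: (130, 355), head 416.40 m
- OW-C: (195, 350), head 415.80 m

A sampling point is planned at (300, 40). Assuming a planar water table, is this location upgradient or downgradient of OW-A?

Taking OW-A as reference: OW-B−OW-A = (35, 230, +1.89); OW-C−OW-A = (100, 225, +1.29).
Determinant of the coordinate differences = 35·225 − 100·230 = -15125.
∂h/∂x = [(+1.89)·225 − (+1.29)·230] / -15125 = -0.008499
∂h/∂y = [35·(+1.29) − 100·(+1.89)] / -15125 = +0.009511
Head at (300, 40) = 414.51 + (-0.008499)·(205) + (+0.009511)·(-85) = 411.96 m.
That is lower than the 414.51 m at OW-A, so the point is downgradient.

downgradient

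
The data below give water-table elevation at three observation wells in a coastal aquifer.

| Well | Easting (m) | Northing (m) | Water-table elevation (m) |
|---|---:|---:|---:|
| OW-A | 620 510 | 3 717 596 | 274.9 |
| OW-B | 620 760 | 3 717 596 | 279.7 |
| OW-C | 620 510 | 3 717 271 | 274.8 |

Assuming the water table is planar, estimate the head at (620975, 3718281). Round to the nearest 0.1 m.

∂h/∂x = (279.7 − 274.9) / (620760 − 620510) = +0.01920
∂h/∂y = (274.8 − 274.9) / (3717271 − 3717596) = +0.0003077
h(620975, 3718281) = 274.9 + (+0.01920)·(465) + (+0.0003077)·(685) = 274.9 +8.928 +0.211 = 284.039 m.

284.0 m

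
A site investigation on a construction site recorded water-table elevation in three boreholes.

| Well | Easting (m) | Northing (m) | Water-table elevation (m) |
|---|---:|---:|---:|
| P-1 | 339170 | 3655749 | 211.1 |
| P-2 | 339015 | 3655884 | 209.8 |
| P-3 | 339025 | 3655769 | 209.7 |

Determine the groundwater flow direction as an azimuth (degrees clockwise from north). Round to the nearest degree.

260°

Three-point gradient (reference P-1): Δ to P-2 = (-155, 135, -1.3), Δ to P-3 = (-145, 20, -1.4).
∂h/∂x = +0.009894, ∂h/∂y = +0.001730 (det = 16475).
Flow direction (−∇h) has components (-0.009894 E, -0.001730 N).
Azimuth = atan2(E, N) = atan2(-0.009894, -0.001730) = 260.1° ≈ 260°.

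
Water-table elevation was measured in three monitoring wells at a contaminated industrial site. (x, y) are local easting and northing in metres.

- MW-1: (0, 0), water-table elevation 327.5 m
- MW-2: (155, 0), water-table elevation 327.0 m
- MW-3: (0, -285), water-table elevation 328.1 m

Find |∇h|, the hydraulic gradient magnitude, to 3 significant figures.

∂h/∂x = (327.0 − 327.5) / (155 − 0) = -0.003226
∂h/∂y = (328.1 − 327.5) / (-285 − 0) = -0.002105
|∇h| = √(-0.003226² + -0.002105²) = 0.003852

0.00385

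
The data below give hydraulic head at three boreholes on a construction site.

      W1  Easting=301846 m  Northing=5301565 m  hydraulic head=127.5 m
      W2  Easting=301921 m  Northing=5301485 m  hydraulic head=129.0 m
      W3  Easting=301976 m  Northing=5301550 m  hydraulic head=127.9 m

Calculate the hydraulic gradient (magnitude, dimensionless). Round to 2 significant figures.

0.018

With h = a·x + b·y + c and W1 as origin, the differences give:
  75·a + (-80)·b = +1.5
  130·a + (-15)·b = +0.4
Eliminate b (×(-15) and ×(-80), subtract): 9275·a = 9.50 → a = ∂h/∂x = +0.001024
Back-substitute: b = ∂h/∂y = -0.01779.
|∇h| = √(0.001024² + -0.01779²) = 0.01782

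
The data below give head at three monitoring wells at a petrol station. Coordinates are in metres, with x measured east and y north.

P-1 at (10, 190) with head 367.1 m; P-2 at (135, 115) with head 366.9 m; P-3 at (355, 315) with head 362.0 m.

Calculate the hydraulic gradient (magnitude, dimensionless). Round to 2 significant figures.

0.017

Three-point gradient (reference P-1): Δ to P-2 = (125, -75, -0.2), Δ to P-3 = (345, 125, -5.1).
∂h/∂x = -0.009819, ∂h/∂y = -0.01370 (det = 41500).
|∇h| = √(-0.009819² + -0.01370²) = 0.01686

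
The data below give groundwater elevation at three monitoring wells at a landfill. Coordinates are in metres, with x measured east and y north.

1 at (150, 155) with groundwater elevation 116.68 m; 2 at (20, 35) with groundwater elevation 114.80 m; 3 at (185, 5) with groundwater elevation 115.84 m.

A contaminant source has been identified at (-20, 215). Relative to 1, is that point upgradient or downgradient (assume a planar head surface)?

downgradient

Taking 1 as reference: 2−1 = (-130, -120, -1.88); 3−1 = (35, -150, -0.84).
Solve a·Δx + b·Δy = Δh: det = (-130)·(-150) − 35·(-120) = 23700.
∂h/∂x = [(-1.88)·(-150) − (-0.84)·(-120)] / 23700 = +0.007646
∂h/∂y = [(-130)·(-0.84) − 35·(-1.88)] / 23700 = +0.007384
Head at (-20, 215) = 116.68 + (+0.007646)·(-170) + (+0.007384)·(60) = 115.82 m.
That is lower than the 116.68 m at 1, so the point is downgradient.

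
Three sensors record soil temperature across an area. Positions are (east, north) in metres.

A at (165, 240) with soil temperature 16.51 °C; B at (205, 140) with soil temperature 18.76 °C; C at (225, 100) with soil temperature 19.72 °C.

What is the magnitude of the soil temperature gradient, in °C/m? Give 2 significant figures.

0.022 °C/m

Taking A as reference: B−A = (40, -100, +2.25); C−A = (60, -140, +3.21).
Solve a·Δx + b·Δy = ΔT: det = 40·(-140) − 60·(-100) = 400.
∂T/∂x = [(+2.25)·(-140) − (+3.21)·(-100)] / 400 = +0.01500
∂T/∂y = [40·(+3.21) − 60·(+2.25)] / 400 = -0.01650
|∇f| = √(0.01500² + -0.01650²) = 0.0223 °C/m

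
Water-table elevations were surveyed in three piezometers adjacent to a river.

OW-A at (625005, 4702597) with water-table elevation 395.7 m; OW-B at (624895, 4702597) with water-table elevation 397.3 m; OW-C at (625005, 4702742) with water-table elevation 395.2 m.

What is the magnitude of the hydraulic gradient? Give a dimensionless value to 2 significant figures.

∂h/∂x = (397.3 − 395.7) / (624895 − 625005) = -0.01455
∂h/∂y = (395.2 − 395.7) / (4702742 − 4702597) = -0.003448
|∇h| = √(-0.01455² + -0.003448²) = 0.01495

0.015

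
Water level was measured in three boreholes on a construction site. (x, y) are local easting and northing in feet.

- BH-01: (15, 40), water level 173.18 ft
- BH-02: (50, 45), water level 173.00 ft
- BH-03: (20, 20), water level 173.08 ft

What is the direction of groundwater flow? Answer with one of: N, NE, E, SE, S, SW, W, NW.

SE

With h = a·x + b·y + c and BH-01 as origin, the differences give:
  35·a + 5·b = -0.18
  5·a + (-20)·b = -0.10
Eliminate b (×(-20) and ×5, subtract): -725·a = 4.100 → a = ∂h/∂x = -0.005655
Back-substitute: b = ∂h/∂y = +0.003586.
Flow = −∇h = (+0.005655 east, -0.003586 north), which points southeast.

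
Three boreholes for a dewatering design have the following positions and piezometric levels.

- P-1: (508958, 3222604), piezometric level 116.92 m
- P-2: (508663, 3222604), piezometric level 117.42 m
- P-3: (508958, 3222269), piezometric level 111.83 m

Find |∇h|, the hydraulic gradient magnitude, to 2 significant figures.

0.015

∂h/∂x = (117.42 − 116.92) / (508663 − 508958) = -0.001695
∂h/∂y = (111.83 − 116.92) / (3222269 − 3222604) = +0.01519
|∇h| = √(-0.001695² + 0.01519²) = 0.01528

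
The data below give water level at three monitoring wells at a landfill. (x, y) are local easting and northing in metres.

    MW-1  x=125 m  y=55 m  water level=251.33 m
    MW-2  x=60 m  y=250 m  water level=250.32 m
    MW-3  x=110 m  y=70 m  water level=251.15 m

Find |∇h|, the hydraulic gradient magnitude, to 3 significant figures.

0.0104

With h = a·x + b·y + c and MW-1 as origin, the differences give:
  (-65)·a + 195·b = -1.01
  (-15)·a + 15·b = -0.18
Eliminate b (×15 and ×195, subtract): 1950·a = 19.950 → a = ∂h/∂x = +0.01023
Back-substitute: b = ∂h/∂y = -0.001769.
|∇h| = √(0.01023² + -0.001769²) = 0.01038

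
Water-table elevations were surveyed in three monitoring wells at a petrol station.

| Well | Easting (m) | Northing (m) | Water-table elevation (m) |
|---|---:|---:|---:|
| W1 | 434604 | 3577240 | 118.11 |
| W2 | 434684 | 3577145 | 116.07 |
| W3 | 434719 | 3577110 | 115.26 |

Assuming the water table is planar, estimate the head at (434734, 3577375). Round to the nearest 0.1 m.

Taking W1 as reference: W2−W1 = (80, -95, -2.04); W3−W1 = (115, -130, -2.85).
Determinant of the coordinate differences = 80·(-130) − 115·(-95) = 525.
∂h/∂x = [(-2.04)·(-130) − (-2.85)·(-95)] / 525 = -0.01057
∂h/∂y = [80·(-2.85) − 115·(-2.04)] / 525 = +0.01257
h(434734, 3577375) = 118.11 + (-0.01057)·(130) + (+0.01257)·(135) = 118.11 -1.374 +1.697 = 118.433 m.

118.4 m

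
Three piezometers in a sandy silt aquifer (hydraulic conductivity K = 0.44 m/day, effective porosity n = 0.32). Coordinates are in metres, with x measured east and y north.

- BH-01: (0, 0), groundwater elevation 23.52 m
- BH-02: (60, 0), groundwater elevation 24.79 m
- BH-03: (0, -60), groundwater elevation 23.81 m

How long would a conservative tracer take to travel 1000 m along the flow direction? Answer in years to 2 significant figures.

92 years

∂h/∂x = (24.79 − 23.52) / (60 − 0) = +0.02117
∂h/∂y = (23.81 − 23.52) / (-60 − 0) = -0.004833
|∇h| = √(0.02117² + -0.004833²) = 0.02171
Seepage velocity v = K·i/n = 0.44 × 0.02171 / 0.32 = 0.02985 m/day.
t = 1000 / 0.02985 = 3.35e+04 days = 91.7 years.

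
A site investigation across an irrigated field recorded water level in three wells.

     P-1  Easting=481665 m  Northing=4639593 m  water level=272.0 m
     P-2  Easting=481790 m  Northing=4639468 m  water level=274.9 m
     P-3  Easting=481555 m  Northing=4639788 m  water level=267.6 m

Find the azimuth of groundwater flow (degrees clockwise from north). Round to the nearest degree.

With h = a·x + b·y + c and P-1 as origin, the differences give:
  125·a + (-125)·b = +2.9
  (-110)·a + 195·b = -4.4
Eliminate b (×195 and ×(-125), subtract): 10625·a = 15.50 → a = ∂h/∂x = +0.001459
Back-substitute: b = ∂h/∂y = -0.02174.
Flow direction (−∇h) has components (-0.001459 E, +0.02174 N).
Azimuth = atan2(E, N) = atan2(-0.001459, +0.02174) = 356.2° ≈ 356°.

356°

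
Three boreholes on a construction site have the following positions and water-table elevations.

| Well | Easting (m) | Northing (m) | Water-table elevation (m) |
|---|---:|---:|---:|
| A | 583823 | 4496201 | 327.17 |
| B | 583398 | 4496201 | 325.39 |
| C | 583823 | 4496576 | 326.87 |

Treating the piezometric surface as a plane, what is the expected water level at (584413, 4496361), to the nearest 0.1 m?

∂h/∂x = (325.39 − 327.17) / (583398 − 583823) = +0.004188
∂h/∂y = (326.87 − 327.17) / (4496576 − 4496201) = -0.0008000
h(584413, 4496361) = 327.17 + (+0.004188)·(590) + (-0.0008000)·(160) = 327.17 +2.471 -0.128 = 329.513 m.

329.5 m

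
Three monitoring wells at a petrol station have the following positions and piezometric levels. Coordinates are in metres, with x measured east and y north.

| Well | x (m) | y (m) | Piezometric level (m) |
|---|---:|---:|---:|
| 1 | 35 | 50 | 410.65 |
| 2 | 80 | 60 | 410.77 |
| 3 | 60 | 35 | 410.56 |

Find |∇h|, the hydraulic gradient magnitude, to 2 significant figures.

Taking 1 as reference: 2−1 = (45, 10, +0.12); 3−1 = (25, -15, -0.09).
Determinant of the coordinate differences = 45·(-15) − 25·10 = -925.
∂h/∂x = [(+0.12)·(-15) − (-0.09)·10] / -925 = +0.0009730
∂h/∂y = [45·(-0.09) − 25·(+0.12)] / -925 = +0.007622
|∇h| = √(0.0009730² + 0.007622²) = 0.007684

0.0077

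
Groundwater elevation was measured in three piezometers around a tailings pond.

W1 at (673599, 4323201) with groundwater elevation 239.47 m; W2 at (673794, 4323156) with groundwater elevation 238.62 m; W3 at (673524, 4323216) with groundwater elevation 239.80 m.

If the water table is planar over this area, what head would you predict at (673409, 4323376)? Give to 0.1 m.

Taking W1 as reference: W2−W1 = (195, -45, -0.85); W3−W1 = (-75, 15, +0.33).
Determinant of the coordinate differences = 195·15 − (-75)·(-45) = -450.
∂h/∂x = [(-0.85)·15 − (+0.33)·(-45)] / -450 = -0.004667
∂h/∂y = [195·(+0.33) − (-75)·(-0.85)] / -450 = -0.001333
h(673409, 4323376) = 239.47 + (-0.004667)·(-190) + (-0.001333)·(175) = 239.47 +0.887 -0.233 = 240.123 m.

240.1 m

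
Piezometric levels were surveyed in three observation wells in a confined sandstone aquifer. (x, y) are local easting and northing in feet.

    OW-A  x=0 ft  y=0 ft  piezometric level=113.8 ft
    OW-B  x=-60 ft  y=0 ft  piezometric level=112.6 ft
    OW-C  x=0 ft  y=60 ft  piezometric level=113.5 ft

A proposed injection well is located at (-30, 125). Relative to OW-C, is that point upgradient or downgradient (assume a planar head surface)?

∂h/∂x = (112.6 − 113.8) / (-60 − 0) = +0.02000
∂h/∂y = (113.5 − 113.8) / (60 − 0) = -0.005000
Head at (-30, 125) = 113.8 + (+0.02000)·(-30) + (-0.005000)·(125) = 112.58 ft.
That is lower than the 113.5 ft at OW-C, so the point is downgradient.

downgradient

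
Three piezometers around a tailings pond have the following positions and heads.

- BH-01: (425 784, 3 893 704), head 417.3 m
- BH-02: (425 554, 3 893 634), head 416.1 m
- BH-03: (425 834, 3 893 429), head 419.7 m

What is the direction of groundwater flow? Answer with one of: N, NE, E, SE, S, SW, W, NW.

NW

Three-point gradient (reference BH-01): Δ to BH-02 = (-230, -70, -1.2), Δ to BH-03 = (50, -275, +2.4).
∂h/∂x = +0.007461, ∂h/∂y = -0.007371 (det = 66750).
Flow = −∇h = (-0.007461 east, +0.007371 north), which points northwest.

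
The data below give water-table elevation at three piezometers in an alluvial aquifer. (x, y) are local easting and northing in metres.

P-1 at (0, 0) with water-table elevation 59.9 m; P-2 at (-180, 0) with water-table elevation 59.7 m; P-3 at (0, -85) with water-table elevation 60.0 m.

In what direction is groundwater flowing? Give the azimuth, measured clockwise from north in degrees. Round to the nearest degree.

∂h/∂x = (59.7 − 59.9) / (-180 − 0) = +0.001111
∂h/∂y = (60.0 − 59.9) / (-85 − 0) = -0.001176
Flow direction (−∇h) has components (-0.001111 E, +0.001176 N).
Azimuth = atan2(E, N) = atan2(-0.001111, +0.001176) = 316.6° ≈ 317°.

317°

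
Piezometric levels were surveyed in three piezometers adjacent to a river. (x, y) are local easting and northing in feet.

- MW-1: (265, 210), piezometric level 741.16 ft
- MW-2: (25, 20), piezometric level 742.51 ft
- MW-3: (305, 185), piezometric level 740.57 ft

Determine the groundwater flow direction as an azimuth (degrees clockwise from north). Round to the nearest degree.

Differences from MW-1: to MW-2 (Δx, Δy, Δh) = (-240, -190, +1.35); to MW-3 = (40, -25, -0.59).
Solve a·Δx + b·Δy = Δh: det = (-240)·(-25) − 40·(-190) = 13600.
∂h/∂x = [(+1.35)·(-25) − (-0.59)·(-190)] / 13600 = -0.01072
∂h/∂y = [(-240)·(-0.59) − 40·(+1.35)] / 13600 = +0.006441
Flow direction (−∇h) has components (+0.01072 E, -0.006441 N).
Azimuth = atan2(E, N) = atan2(+0.01072, -0.006441) = 121.0° ≈ 121°.

121°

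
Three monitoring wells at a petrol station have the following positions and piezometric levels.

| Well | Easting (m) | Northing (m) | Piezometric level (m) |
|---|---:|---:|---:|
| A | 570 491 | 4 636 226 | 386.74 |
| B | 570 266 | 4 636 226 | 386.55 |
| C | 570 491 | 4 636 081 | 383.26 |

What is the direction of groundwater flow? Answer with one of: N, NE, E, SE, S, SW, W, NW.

S

∂h/∂x = (386.55 − 386.74) / (570266 − 570491) = +0.0008444
∂h/∂y = (383.26 − 386.74) / (4636081 − 4636226) = +0.02400
Flow = −∇h = (-0.0008444 east, -0.02400 north), which points south.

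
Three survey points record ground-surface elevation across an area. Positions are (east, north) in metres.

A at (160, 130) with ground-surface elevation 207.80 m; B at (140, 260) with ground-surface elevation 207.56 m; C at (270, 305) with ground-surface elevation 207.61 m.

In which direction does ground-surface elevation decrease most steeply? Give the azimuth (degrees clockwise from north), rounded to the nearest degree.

With z = a·x + b·y + c and A as origin, the differences give:
  (-20)·a + 130·b = -0.24
  110·a + 175·b = -0.19
Eliminate b (×175 and ×130, subtract): -17800·a = -17.300 → a = ∂z/∂x = +0.0009719
Back-substitute: b = ∂z/∂y = -0.001697.
Steepest decrease is along −∇f: components (-0.0009719 E, +0.001697 N).
Azimuth = atan2(-0.0009719, +0.001697) = 330.2° ≈ 330°.

330°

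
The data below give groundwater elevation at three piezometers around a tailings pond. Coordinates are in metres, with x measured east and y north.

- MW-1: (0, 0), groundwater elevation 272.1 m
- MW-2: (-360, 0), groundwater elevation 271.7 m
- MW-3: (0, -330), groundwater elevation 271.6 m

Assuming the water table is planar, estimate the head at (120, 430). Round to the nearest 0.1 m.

272.9 m

∂h/∂x = (271.7 − 272.1) / (-360 − 0) = +0.001111
∂h/∂y = (271.6 − 272.1) / (-330 − 0) = +0.001515
h(120, 430) = 272.1 + (+0.001111)·(120) + (+0.001515)·(430) = 272.1 +0.133 +0.652 = 272.885 m.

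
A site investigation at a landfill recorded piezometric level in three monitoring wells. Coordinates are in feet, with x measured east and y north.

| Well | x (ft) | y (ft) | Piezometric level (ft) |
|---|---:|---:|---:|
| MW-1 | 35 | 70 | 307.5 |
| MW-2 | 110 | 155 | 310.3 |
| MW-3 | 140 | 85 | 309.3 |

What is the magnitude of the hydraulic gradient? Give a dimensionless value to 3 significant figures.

Differences from MW-1: to MW-2 (Δx, Δy, Δh) = (75, 85, +2.8); to MW-3 = (105, 15, +1.8).
Solve a·Δx + b·Δy = Δh: det = 75·15 − 105·85 = -7800.
∂h/∂x = [(+2.8)·15 − (+1.8)·85] / -7800 = +0.01423
∂h/∂y = [75·(+1.8) − 105·(+2.8)] / -7800 = +0.02038
|∇h| = √(0.01423² + 0.02038²) = 0.02486

0.0249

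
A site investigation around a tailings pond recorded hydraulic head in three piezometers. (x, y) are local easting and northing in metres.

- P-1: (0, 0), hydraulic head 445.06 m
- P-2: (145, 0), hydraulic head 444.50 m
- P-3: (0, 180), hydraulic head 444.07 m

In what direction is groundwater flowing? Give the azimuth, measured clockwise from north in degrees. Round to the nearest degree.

035°

∂h/∂x = (444.50 − 445.06) / (145 − 0) = -0.003862
∂h/∂y = (444.07 − 445.06) / (180 − 0) = -0.005500
Flow direction (−∇h) has components (+0.003862 E, +0.005500 N).
Azimuth = atan2(E, N) = atan2(+0.003862, +0.005500) = 35.1° ≈ 035°.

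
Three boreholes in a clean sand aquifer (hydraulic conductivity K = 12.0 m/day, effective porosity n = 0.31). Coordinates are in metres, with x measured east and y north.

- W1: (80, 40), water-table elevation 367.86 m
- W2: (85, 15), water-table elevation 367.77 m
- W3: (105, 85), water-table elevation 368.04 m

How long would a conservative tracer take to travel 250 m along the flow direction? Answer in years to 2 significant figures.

4.7 years

Three-point gradient (reference W1): Δ to W2 = (5, -25, -0.09), Δ to W3 = (25, 45, +0.18).
∂h/∂x = +0.0005294, ∂h/∂y = +0.003706 (det = 850).
|∇h| = √(0.0005294² + 0.003706²) = 0.003744
Seepage velocity v = K·i/n = 12.0 × 0.003744 / 0.31 = 0.1449 m/day.
t = 250 / 0.1449 = 1725 days = 4.72 years.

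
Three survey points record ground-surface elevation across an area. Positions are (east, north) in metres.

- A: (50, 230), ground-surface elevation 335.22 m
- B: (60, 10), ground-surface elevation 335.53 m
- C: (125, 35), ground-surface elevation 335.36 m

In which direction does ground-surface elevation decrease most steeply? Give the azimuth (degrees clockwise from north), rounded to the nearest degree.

With z = a·x + b·y + c and A as origin, the differences give:
  10·a + (-220)·b = +0.31
  75·a + (-195)·b = +0.14
Eliminate b (×(-195) and ×(-220), subtract): 14550·a = -29.650 → a = ∂z/∂x = -0.002038
Back-substitute: b = ∂z/∂y = -0.001502.
Steepest decrease is along −∇f: components (+0.002038 E, +0.001502 N).
Azimuth = atan2(+0.002038, +0.001502) = 53.6° ≈ 054°.

054°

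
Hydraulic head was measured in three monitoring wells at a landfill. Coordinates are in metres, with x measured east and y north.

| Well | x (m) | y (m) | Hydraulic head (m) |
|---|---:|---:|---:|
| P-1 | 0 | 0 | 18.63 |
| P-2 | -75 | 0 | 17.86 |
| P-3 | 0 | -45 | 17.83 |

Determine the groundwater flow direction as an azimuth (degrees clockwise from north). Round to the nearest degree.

210°

∂h/∂x = (17.86 − 18.63) / (-75 − 0) = +0.01027
∂h/∂y = (17.83 − 18.63) / (-45 − 0) = +0.01778
Flow direction (−∇h) has components (-0.01027 E, -0.01778 N).
Azimuth = atan2(E, N) = atan2(-0.01027, -0.01778) = 210.0° ≈ 210°.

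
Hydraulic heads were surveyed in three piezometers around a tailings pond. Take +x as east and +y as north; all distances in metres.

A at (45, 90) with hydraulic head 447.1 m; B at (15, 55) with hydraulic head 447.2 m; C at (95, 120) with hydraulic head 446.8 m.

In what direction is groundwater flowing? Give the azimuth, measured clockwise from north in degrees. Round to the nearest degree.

With h = a·x + b·y + c and A as origin, the differences give:
  (-30)·a + (-35)·b = +0.1
  50·a + 30·b = -0.3
Eliminate b (×30 and ×(-35), subtract): 850·a = -7.50 → a = ∂h/∂x = -0.008824
Back-substitute: b = ∂h/∂y = +0.004706.
Flow direction (−∇h) has components (+0.008824 E, -0.004706 N).
Azimuth = atan2(E, N) = atan2(+0.008824, -0.004706) = 118.1° ≈ 118°.

118°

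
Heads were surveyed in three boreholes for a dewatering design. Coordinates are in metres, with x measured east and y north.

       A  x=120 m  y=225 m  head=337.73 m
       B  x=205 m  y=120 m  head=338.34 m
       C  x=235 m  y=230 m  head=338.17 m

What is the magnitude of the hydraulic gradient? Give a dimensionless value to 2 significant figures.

Differences from A: to B (Δx, Δy, Δh) = (85, -105, +0.61); to C = (115, 5, +0.44).
Solve a·Δx + b·Δy = Δh: det = 85·5 − 115·(-105) = 12500.
∂h/∂x = [(+0.61)·5 − (+0.44)·(-105)] / 12500 = +0.003940
∂h/∂y = [85·(+0.44) − 115·(+0.61)] / 12500 = -0.002620
|∇h| = √(0.003940² + -0.002620²) = 0.004732

0.0047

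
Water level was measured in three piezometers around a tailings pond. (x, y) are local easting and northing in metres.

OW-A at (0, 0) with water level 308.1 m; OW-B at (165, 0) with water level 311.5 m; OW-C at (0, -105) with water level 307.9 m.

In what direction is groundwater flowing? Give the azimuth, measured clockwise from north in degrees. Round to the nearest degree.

265°

∂h/∂x = (311.5 − 308.1) / (165 − 0) = +0.02061
∂h/∂y = (307.9 − 308.1) / (-105 − 0) = +0.001905
Flow direction (−∇h) has components (-0.02061 E, -0.001905 N).
Azimuth = atan2(E, N) = atan2(-0.02061, -0.001905) = 264.7° ≈ 265°.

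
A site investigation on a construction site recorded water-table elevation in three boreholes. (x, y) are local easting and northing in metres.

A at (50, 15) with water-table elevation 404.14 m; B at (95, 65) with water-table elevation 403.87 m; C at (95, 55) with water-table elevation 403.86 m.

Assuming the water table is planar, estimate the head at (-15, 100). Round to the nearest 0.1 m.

404.7 m

With h = a·x + b·y + c and A as origin, the differences give:
  45·a + 50·b = -0.27
  45·a + 40·b = -0.28
Eliminate b (×40 and ×50, subtract): -450·a = 3.200 → a = ∂h/∂x = -0.007111
Back-substitute: b = ∂h/∂y = +0.0010000.
h(-15, 100) = 404.14 + (-0.007111)·(-65) + (+0.0010000)·(85) = 404.14 +0.462 +0.085 = 404.687 m.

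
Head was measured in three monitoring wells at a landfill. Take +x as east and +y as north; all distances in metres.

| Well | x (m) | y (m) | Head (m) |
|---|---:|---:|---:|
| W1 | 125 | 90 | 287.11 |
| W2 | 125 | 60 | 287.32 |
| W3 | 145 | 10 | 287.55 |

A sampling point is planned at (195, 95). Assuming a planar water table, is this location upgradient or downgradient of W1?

Three-point gradient (reference W1): Δ to W2 = (0, -30, +0.21), Δ to W3 = (20, -80, +0.44).
∂h/∂x = -0.006000, ∂h/∂y = -0.007000 (det = 600).
Head at (195, 95) = 287.11 + (-0.006000)·(70) + (-0.007000)·(5) = 286.66 m.
That is lower than the 287.11 m at W1, so the point is downgradient.

downgradient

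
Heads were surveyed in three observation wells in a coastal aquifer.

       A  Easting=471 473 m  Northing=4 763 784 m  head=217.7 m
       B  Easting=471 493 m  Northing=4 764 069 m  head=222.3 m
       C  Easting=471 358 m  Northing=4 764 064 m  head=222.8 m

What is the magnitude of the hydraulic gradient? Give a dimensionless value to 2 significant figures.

With h = a·x + b·y + c and A as origin, the differences give:
  20·a + 285·b = +4.6
  (-115)·a + 280·b = +5.1
Eliminate b (×280 and ×285, subtract): 38375·a = -165.50 → a = ∂h/∂x = -0.004313
Back-substitute: b = ∂h/∂y = +0.01644.
|∇h| = √(-0.004313² + 0.01644²) = 0.017

0.017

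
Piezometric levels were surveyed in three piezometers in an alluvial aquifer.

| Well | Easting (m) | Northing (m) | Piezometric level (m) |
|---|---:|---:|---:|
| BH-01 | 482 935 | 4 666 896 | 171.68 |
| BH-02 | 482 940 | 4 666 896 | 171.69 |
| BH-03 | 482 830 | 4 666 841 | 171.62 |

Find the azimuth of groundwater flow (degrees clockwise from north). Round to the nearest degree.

324°

With h = a·x + b·y + c and BH-01 as origin, the differences give:
  5·a + 0·b = +0.01
  (-105)·a + (-55)·b = -0.06
Eliminate b (×(-55) and ×0, subtract): -275·a = -0.550 → a = ∂h/∂x = +0.002000
Back-substitute: b = ∂h/∂y = -0.002727.
Flow direction (−∇h) has components (-0.002000 E, +0.002727 N).
Azimuth = atan2(E, N) = atan2(-0.002000, +0.002727) = 323.7° ≈ 324°.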